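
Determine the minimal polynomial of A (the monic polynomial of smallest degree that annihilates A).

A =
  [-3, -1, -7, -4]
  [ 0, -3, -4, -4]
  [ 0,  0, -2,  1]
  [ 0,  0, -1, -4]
x^3 + 9*x^2 + 27*x + 27

The characteristic polynomial is χ_A(x) = (x + 3)^4, so the eigenvalues are known. The minimal polynomial is
  m_A(x) = Π_λ (x − λ)^{k_λ}
where k_λ is the size of the *largest* Jordan block for λ (equivalently, the smallest k with (A − λI)^k v = 0 for every generalised eigenvector v of λ).

  λ = -3: largest Jordan block has size 3, contributing (x + 3)^3

So m_A(x) = (x + 3)^3 = x^3 + 9*x^2 + 27*x + 27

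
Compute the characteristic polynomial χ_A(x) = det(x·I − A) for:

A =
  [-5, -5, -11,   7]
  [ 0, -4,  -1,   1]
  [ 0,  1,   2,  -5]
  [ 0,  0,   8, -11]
x^4 + 18*x^3 + 120*x^2 + 350*x + 375

Expanding det(x·I − A) (e.g. by cofactor expansion or by noting that A is similar to its Jordan form J, which has the same characteristic polynomial as A) gives
  χ_A(x) = x^4 + 18*x^3 + 120*x^2 + 350*x + 375
which factors as (x + 3)*(x + 5)^3. The eigenvalues (with algebraic multiplicities) are λ = -5 with multiplicity 3, λ = -3 with multiplicity 1.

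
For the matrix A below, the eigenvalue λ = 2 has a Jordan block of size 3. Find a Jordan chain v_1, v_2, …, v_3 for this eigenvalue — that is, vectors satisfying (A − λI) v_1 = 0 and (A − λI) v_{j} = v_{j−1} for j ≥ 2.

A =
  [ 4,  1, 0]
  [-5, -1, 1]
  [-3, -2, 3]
A Jordan chain for λ = 2 of length 3:
v_1 = (-1, 2, 1)ᵀ
v_2 = (2, -5, -3)ᵀ
v_3 = (1, 0, 0)ᵀ

Let N = A − (2)·I. We want v_3 with N^3 v_3 = 0 but N^2 v_3 ≠ 0; then v_{j-1} := N · v_j for j = 3, …, 2.

Pick v_3 = (1, 0, 0)ᵀ.
Then v_2 = N · v_3 = (2, -5, -3)ᵀ.
Then v_1 = N · v_2 = (-1, 2, 1)ᵀ.

Sanity check: (A − (2)·I) v_1 = (0, 0, 0)ᵀ = 0. ✓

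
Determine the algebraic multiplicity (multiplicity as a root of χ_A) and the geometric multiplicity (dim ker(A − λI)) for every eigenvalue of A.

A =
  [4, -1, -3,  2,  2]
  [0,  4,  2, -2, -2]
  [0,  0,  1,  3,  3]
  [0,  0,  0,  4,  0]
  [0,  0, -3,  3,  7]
λ = 4: alg = 5, geom = 3

Step 1 — factor the characteristic polynomial to read off the algebraic multiplicities:
  χ_A(x) = (x - 4)^5

Step 2 — compute geometric multiplicities via the rank-nullity identity g(λ) = n − rank(A − λI):
  rank(A − (4)·I) = 2, so dim ker(A − (4)·I) = n − 2 = 3

Summary:
  λ = 4: algebraic multiplicity = 5, geometric multiplicity = 3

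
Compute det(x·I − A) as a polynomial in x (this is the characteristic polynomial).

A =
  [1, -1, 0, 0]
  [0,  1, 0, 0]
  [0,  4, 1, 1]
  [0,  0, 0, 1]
x^4 - 4*x^3 + 6*x^2 - 4*x + 1

Expanding det(x·I − A) (e.g. by cofactor expansion or by noting that A is similar to its Jordan form J, which has the same characteristic polynomial as A) gives
  χ_A(x) = x^4 - 4*x^3 + 6*x^2 - 4*x + 1
which factors as (x - 1)^4. The eigenvalues (with algebraic multiplicities) are λ = 1 with multiplicity 4.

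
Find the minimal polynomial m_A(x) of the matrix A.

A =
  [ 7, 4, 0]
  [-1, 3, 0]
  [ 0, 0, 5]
x^2 - 10*x + 25

The characteristic polynomial is χ_A(x) = (x - 5)^3, so the eigenvalues are known. The minimal polynomial is
  m_A(x) = Π_λ (x − λ)^{k_λ}
where k_λ is the size of the *largest* Jordan block for λ (equivalently, the smallest k with (A − λI)^k v = 0 for every generalised eigenvector v of λ).

  λ = 5: largest Jordan block has size 2, contributing (x − 5)^2

So m_A(x) = (x - 5)^2 = x^2 - 10*x + 25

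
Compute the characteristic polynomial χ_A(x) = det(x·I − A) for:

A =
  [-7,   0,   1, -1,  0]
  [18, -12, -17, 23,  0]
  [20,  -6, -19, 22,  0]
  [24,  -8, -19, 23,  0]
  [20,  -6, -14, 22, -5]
x^5 + 20*x^4 + 150*x^3 + 500*x^2 + 625*x

Expanding det(x·I − A) (e.g. by cofactor expansion or by noting that A is similar to its Jordan form J, which has the same characteristic polynomial as A) gives
  χ_A(x) = x^5 + 20*x^4 + 150*x^3 + 500*x^2 + 625*x
which factors as x*(x + 5)^4. The eigenvalues (with algebraic multiplicities) are λ = -5 with multiplicity 4, λ = 0 with multiplicity 1.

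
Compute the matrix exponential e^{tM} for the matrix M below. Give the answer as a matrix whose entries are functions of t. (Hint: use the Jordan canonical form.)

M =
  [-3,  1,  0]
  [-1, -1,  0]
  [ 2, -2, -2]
e^{tM} =
  [-t*exp(-2*t) + exp(-2*t), t*exp(-2*t), 0]
  [-t*exp(-2*t), t*exp(-2*t) + exp(-2*t), 0]
  [2*t*exp(-2*t), -2*t*exp(-2*t), exp(-2*t)]

Strategy: write M = P · J · P⁻¹ where J is a Jordan canonical form, so e^{tM} = P · e^{tJ} · P⁻¹, and e^{tJ} can be computed block-by-block.

M has Jordan form
J =
  [-2,  1,  0]
  [ 0, -2,  0]
  [ 0,  0, -2]
(up to reordering of blocks).

Per-block formulas:
  For a 2×2 Jordan block J_2(-2): exp(t · J_2(-2)) = e^(-2t)·(I + t·N), where N is the 2×2 nilpotent shift.
  For a 1×1 block at λ = -2: exp(t · [-2]) = [e^(-2t)].

After assembling e^{tJ} and conjugating by P, we get:

e^{tM} =
  [-t*exp(-2*t) + exp(-2*t), t*exp(-2*t), 0]
  [-t*exp(-2*t), t*exp(-2*t) + exp(-2*t), 0]
  [2*t*exp(-2*t), -2*t*exp(-2*t), exp(-2*t)]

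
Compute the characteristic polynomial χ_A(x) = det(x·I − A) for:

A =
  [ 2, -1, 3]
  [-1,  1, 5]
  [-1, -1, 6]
x^3 - 9*x^2 + 27*x - 27

Expanding det(x·I − A) (e.g. by cofactor expansion or by noting that A is similar to its Jordan form J, which has the same characteristic polynomial as A) gives
  χ_A(x) = x^3 - 9*x^2 + 27*x - 27
which factors as (x - 3)^3. The eigenvalues (with algebraic multiplicities) are λ = 3 with multiplicity 3.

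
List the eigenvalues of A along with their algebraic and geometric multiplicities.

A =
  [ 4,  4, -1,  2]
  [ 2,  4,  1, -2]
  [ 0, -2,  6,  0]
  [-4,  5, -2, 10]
λ = 6: alg = 4, geom = 2

Step 1 — factor the characteristic polynomial to read off the algebraic multiplicities:
  χ_A(x) = (x - 6)^4

Step 2 — compute geometric multiplicities via the rank-nullity identity g(λ) = n − rank(A − λI):
  rank(A − (6)·I) = 2, so dim ker(A − (6)·I) = n − 2 = 2

Summary:
  λ = 6: algebraic multiplicity = 4, geometric multiplicity = 2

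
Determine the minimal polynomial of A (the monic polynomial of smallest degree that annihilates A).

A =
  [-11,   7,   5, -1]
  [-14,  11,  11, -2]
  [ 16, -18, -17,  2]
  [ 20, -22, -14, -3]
x^3 + 15*x^2 + 75*x + 125

The characteristic polynomial is χ_A(x) = (x + 5)^4, so the eigenvalues are known. The minimal polynomial is
  m_A(x) = Π_λ (x − λ)^{k_λ}
where k_λ is the size of the *largest* Jordan block for λ (equivalently, the smallest k with (A − λI)^k v = 0 for every generalised eigenvector v of λ).

  λ = -5: largest Jordan block has size 3, contributing (x + 5)^3

So m_A(x) = (x + 5)^3 = x^3 + 15*x^2 + 75*x + 125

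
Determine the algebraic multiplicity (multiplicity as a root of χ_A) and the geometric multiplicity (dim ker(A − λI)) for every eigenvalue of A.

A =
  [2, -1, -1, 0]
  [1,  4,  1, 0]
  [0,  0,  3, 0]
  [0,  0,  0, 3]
λ = 3: alg = 4, geom = 3

Step 1 — factor the characteristic polynomial to read off the algebraic multiplicities:
  χ_A(x) = (x - 3)^4

Step 2 — compute geometric multiplicities via the rank-nullity identity g(λ) = n − rank(A − λI):
  rank(A − (3)·I) = 1, so dim ker(A − (3)·I) = n − 1 = 3

Summary:
  λ = 3: algebraic multiplicity = 4, geometric multiplicity = 3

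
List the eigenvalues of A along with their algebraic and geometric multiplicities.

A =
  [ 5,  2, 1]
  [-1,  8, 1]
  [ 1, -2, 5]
λ = 6: alg = 3, geom = 2

Step 1 — factor the characteristic polynomial to read off the algebraic multiplicities:
  χ_A(x) = (x - 6)^3

Step 2 — compute geometric multiplicities via the rank-nullity identity g(λ) = n − rank(A − λI):
  rank(A − (6)·I) = 1, so dim ker(A − (6)·I) = n − 1 = 2

Summary:
  λ = 6: algebraic multiplicity = 3, geometric multiplicity = 2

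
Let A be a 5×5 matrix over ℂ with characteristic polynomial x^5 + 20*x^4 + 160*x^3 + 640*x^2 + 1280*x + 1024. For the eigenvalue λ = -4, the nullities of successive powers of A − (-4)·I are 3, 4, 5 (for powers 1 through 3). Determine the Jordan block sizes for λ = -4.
Block sizes for λ = -4: [3, 1, 1]

From the dimensions of kernels of powers, the number of Jordan blocks of size at least j is d_j − d_{j−1} where d_j = dim ker(N^j) (with d_0 = 0). Computing the differences gives [3, 1, 1].
The number of blocks of size exactly k is (#blocks of size ≥ k) − (#blocks of size ≥ k + 1), so the partition is: 2 block(s) of size 1, 1 block(s) of size 3.
In nonincreasing order the block sizes are [3, 1, 1].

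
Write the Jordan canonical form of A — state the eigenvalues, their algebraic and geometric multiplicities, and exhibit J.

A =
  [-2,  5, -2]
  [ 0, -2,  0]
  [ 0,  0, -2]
J_2(-2) ⊕ J_1(-2)

The characteristic polynomial is
  det(x·I − A) = x^3 + 6*x^2 + 12*x + 8 = (x + 2)^3

Eigenvalues and multiplicities (the geometric multiplicity of λ is n − rank(A − λI), which equals the number of Jordan blocks for λ):
  λ = -2: algebraic multiplicity = 3, geometric multiplicity = 2

Determining the block sizes for each eigenvalue:
  λ = -2: 2 blocks summing to 3 forces exactly one block of size 2 and the rest size 1 → block sizes [2, 1]

Assembling the blocks gives a Jordan form
J =
  [-2,  1,  0]
  [ 0, -2,  0]
  [ 0,  0, -2]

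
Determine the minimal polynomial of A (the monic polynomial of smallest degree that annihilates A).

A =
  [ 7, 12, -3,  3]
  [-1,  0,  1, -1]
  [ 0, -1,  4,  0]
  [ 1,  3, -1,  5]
x^3 - 12*x^2 + 48*x - 64

The characteristic polynomial is χ_A(x) = (x - 4)^4, so the eigenvalues are known. The minimal polynomial is
  m_A(x) = Π_λ (x − λ)^{k_λ}
where k_λ is the size of the *largest* Jordan block for λ (equivalently, the smallest k with (A − λI)^k v = 0 for every generalised eigenvector v of λ).

  λ = 4: largest Jordan block has size 3, contributing (x − 4)^3

So m_A(x) = (x - 4)^3 = x^3 - 12*x^2 + 48*x - 64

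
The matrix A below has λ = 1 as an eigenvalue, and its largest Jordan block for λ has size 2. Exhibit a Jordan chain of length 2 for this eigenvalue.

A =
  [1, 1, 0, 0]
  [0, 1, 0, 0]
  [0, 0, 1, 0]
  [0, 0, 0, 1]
A Jordan chain for λ = 1 of length 2:
v_1 = (1, 0, 0, 0)ᵀ
v_2 = (0, 1, 0, 0)ᵀ

Let N = A − (1)·I. We want v_2 with N^2 v_2 = 0 but N^1 v_2 ≠ 0; then v_{j-1} := N · v_j for j = 2, …, 2.

Pick v_2 = (0, 1, 0, 0)ᵀ.
Then v_1 = N · v_2 = (1, 0, 0, 0)ᵀ.

Sanity check: (A − (1)·I) v_1 = (0, 0, 0, 0)ᵀ = 0. ✓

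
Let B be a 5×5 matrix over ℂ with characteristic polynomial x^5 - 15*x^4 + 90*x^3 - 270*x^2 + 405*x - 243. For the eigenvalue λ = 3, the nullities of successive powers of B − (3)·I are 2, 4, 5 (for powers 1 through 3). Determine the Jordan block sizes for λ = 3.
Block sizes for λ = 3: [3, 2]

From the dimensions of kernels of powers, the number of Jordan blocks of size at least j is d_j − d_{j−1} where d_j = dim ker(N^j) (with d_0 = 0). Computing the differences gives [2, 2, 1].
The number of blocks of size exactly k is (#blocks of size ≥ k) − (#blocks of size ≥ k + 1), so the partition is: 1 block(s) of size 2, 1 block(s) of size 3.
In nonincreasing order the block sizes are [3, 2].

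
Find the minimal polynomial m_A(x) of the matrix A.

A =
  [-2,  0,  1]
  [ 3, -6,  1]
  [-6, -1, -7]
x^3 + 15*x^2 + 75*x + 125

The characteristic polynomial is χ_A(x) = (x + 5)^3, so the eigenvalues are known. The minimal polynomial is
  m_A(x) = Π_λ (x − λ)^{k_λ}
where k_λ is the size of the *largest* Jordan block for λ (equivalently, the smallest k with (A − λI)^k v = 0 for every generalised eigenvector v of λ).

  λ = -5: largest Jordan block has size 3, contributing (x + 5)^3

So m_A(x) = (x + 5)^3 = x^3 + 15*x^2 + 75*x + 125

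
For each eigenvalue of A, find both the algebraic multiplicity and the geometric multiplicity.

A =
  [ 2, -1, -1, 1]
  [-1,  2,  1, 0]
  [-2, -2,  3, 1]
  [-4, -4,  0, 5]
λ = 3: alg = 4, geom = 2

Step 1 — factor the characteristic polynomial to read off the algebraic multiplicities:
  χ_A(x) = (x - 3)^4

Step 2 — compute geometric multiplicities via the rank-nullity identity g(λ) = n − rank(A − λI):
  rank(A − (3)·I) = 2, so dim ker(A − (3)·I) = n − 2 = 2

Summary:
  λ = 3: algebraic multiplicity = 4, geometric multiplicity = 2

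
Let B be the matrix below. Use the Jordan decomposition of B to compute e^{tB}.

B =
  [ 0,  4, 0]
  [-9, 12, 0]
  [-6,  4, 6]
e^{tB} =
  [-6*t*exp(6*t) + exp(6*t), 4*t*exp(6*t), 0]
  [-9*t*exp(6*t), 6*t*exp(6*t) + exp(6*t), 0]
  [-6*t*exp(6*t), 4*t*exp(6*t), exp(6*t)]

Strategy: write B = P · J · P⁻¹ where J is a Jordan canonical form, so e^{tB} = P · e^{tJ} · P⁻¹, and e^{tJ} can be computed block-by-block.

B has Jordan form
J =
  [6, 1, 0]
  [0, 6, 0]
  [0, 0, 6]
(up to reordering of blocks).

Per-block formulas:
  For a 1×1 block at λ = 6: exp(t · [6]) = [e^(6t)].
  For a 2×2 Jordan block J_2(6): exp(t · J_2(6)) = e^(6t)·(I + t·N), where N is the 2×2 nilpotent shift.

After assembling e^{tJ} and conjugating by P, we get:

e^{tB} =
  [-6*t*exp(6*t) + exp(6*t), 4*t*exp(6*t), 0]
  [-9*t*exp(6*t), 6*t*exp(6*t) + exp(6*t), 0]
  [-6*t*exp(6*t), 4*t*exp(6*t), exp(6*t)]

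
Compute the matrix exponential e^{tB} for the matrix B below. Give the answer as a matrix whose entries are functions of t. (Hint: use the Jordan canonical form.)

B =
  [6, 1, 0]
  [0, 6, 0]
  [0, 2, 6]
e^{tB} =
  [exp(6*t), t*exp(6*t), 0]
  [0, exp(6*t), 0]
  [0, 2*t*exp(6*t), exp(6*t)]

Strategy: write B = P · J · P⁻¹ where J is a Jordan canonical form, so e^{tB} = P · e^{tJ} · P⁻¹, and e^{tJ} can be computed block-by-block.

B has Jordan form
J =
  [6, 1, 0]
  [0, 6, 0]
  [0, 0, 6]
(up to reordering of blocks).

Per-block formulas:
  For a 1×1 block at λ = 6: exp(t · [6]) = [e^(6t)].
  For a 2×2 Jordan block J_2(6): exp(t · J_2(6)) = e^(6t)·(I + t·N), where N is the 2×2 nilpotent shift.

After assembling e^{tJ} and conjugating by P, we get:

e^{tB} =
  [exp(6*t), t*exp(6*t), 0]
  [0, exp(6*t), 0]
  [0, 2*t*exp(6*t), exp(6*t)]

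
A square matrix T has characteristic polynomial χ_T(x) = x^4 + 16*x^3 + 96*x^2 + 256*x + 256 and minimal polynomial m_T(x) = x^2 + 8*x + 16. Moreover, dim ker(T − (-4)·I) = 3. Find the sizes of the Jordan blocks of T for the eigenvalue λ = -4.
Block sizes for λ = -4: [2, 1, 1]

Step 1 — from the characteristic polynomial, algebraic multiplicity of λ = -4 is 4. From dim ker(T − (-4)·I) = 3, there are exactly 3 Jordan blocks for λ = -4.
Step 2 — from the minimal polynomial, the factor (x + 4)^2 tells us the largest block for λ = -4 has size 2.
Step 3 — with total size 4, 3 blocks, and largest block 2, the block sizes (in nonincreasing order) are [2, 1, 1].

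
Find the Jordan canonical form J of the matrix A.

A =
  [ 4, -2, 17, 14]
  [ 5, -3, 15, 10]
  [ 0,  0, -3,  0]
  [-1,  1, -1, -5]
J_2(-3) ⊕ J_1(-3) ⊕ J_1(2)

The characteristic polynomial is
  det(x·I − A) = x^4 + 7*x^3 + 9*x^2 - 27*x - 54 = (x - 2)*(x + 3)^3

Eigenvalues and multiplicities (the geometric multiplicity of λ is n − rank(A − λI), which equals the number of Jordan blocks for λ):
  λ = -3: algebraic multiplicity = 3, geometric multiplicity = 2
  λ = 2: algebraic multiplicity = 1, geometric multiplicity = 1

Determining the block sizes for each eigenvalue:
  λ = -3: 2 blocks summing to 3 forces exactly one block of size 2 and the rest size 1 → block sizes [2, 1]
  λ = 2: one block (gm = 1), so the single block has size am = 1 → block sizes [1]

Assembling the blocks gives a Jordan form
J =
  [-3,  1,  0, 0]
  [ 0, -3,  0, 0]
  [ 0,  0, -3, 0]
  [ 0,  0,  0, 2]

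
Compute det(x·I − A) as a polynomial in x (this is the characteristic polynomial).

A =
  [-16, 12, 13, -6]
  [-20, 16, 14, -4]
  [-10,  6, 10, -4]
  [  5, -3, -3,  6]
x^4 - 16*x^3 + 96*x^2 - 256*x + 256

Expanding det(x·I − A) (e.g. by cofactor expansion or by noting that A is similar to its Jordan form J, which has the same characteristic polynomial as A) gives
  χ_A(x) = x^4 - 16*x^3 + 96*x^2 - 256*x + 256
which factors as (x - 4)^4. The eigenvalues (with algebraic multiplicities) are λ = 4 with multiplicity 4.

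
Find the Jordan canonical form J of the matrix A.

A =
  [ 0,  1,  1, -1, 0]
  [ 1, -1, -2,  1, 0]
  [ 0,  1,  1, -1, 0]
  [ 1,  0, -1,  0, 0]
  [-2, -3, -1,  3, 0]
J_2(0) ⊕ J_2(0) ⊕ J_1(0)

The characteristic polynomial is
  det(x·I − A) = x^5

Eigenvalues and multiplicities (the geometric multiplicity of λ is n − rank(A − λI), which equals the number of Jordan blocks for λ):
  λ = 0: algebraic multiplicity = 5, geometric multiplicity = 3

Determining the block sizes for each eigenvalue:
  λ = 0: with am = 5 and gm = 3, the partition is not yet determined (e.g. several partitions of 5 into 3 parts exist). Let N = A − (0)·I. Computing rank(N^1) = 2, rank(N^2) = 0; the number of blocks of size ≥ j is rank(N^{j−1}) − rank(N^j), giving [3, 2]. So we have 2 block(s) of size 2, 1 block(s) of size 1 → block sizes [2, 2, 1]

Assembling the blocks gives a Jordan form
J =
  [0, 1, 0, 0, 0]
  [0, 0, 0, 0, 0]
  [0, 0, 0, 1, 0]
  [0, 0, 0, 0, 0]
  [0, 0, 0, 0, 0]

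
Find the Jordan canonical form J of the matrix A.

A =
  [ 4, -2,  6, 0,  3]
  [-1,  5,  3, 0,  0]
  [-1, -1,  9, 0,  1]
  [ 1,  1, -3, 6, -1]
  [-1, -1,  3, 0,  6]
J_3(6) ⊕ J_1(6) ⊕ J_1(6)

The characteristic polynomial is
  det(x·I − A) = x^5 - 30*x^4 + 360*x^3 - 2160*x^2 + 6480*x - 7776 = (x - 6)^5

Eigenvalues and multiplicities (the geometric multiplicity of λ is n − rank(A − λI), which equals the number of Jordan blocks for λ):
  λ = 6: algebraic multiplicity = 5, geometric multiplicity = 3

Determining the block sizes for each eigenvalue:
  λ = 6: with am = 5 and gm = 3, the partition is not yet determined (e.g. several partitions of 5 into 3 parts exist). Let N = A − (6)·I. Computing rank(N^1) = 2, rank(N^2) = 1, rank(N^3) = 0; the number of blocks of size ≥ j is rank(N^{j−1}) − rank(N^j), giving [3, 1, 1]. So we have 1 block(s) of size 3, 2 block(s) of size 1 → block sizes [3, 1, 1]

Assembling the blocks gives a Jordan form
J =
  [6, 1, 0, 0, 0]
  [0, 6, 1, 0, 0]
  [0, 0, 6, 0, 0]
  [0, 0, 0, 6, 0]
  [0, 0, 0, 0, 6]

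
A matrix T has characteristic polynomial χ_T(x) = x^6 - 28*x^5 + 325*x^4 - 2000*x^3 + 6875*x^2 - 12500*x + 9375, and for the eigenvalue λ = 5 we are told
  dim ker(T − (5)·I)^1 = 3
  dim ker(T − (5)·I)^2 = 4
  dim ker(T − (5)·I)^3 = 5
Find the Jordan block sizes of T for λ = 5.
Block sizes for λ = 5: [3, 1, 1]

From the dimensions of kernels of powers, the number of Jordan blocks of size at least j is d_j − d_{j−1} where d_j = dim ker(N^j) (with d_0 = 0). Computing the differences gives [3, 1, 1].
The number of blocks of size exactly k is (#blocks of size ≥ k) − (#blocks of size ≥ k + 1), so the partition is: 2 block(s) of size 1, 1 block(s) of size 3.
In nonincreasing order the block sizes are [3, 1, 1].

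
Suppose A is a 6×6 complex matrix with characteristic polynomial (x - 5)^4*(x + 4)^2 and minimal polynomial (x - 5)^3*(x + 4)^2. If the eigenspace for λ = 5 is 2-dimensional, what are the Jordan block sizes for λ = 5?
Block sizes for λ = 5: [3, 1]

Step 1 — from the characteristic polynomial, algebraic multiplicity of λ = 5 is 4. From dim ker(A − (5)·I) = 2, there are exactly 2 Jordan blocks for λ = 5.
Step 2 — from the minimal polynomial, the factor (x − 5)^3 tells us the largest block for λ = 5 has size 3.
Step 3 — with total size 4, 2 blocks, and largest block 3, the block sizes (in nonincreasing order) are [3, 1].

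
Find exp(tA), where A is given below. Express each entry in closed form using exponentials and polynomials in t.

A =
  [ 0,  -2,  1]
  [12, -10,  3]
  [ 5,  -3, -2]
e^{tA} =
  [-3*t^2*exp(-4*t)/2 + 4*t*exp(-4*t) + exp(-4*t), t^2*exp(-4*t)/2 - 2*t*exp(-4*t), t*exp(-4*t)]
  [-9*t^2*exp(-4*t)/2 + 12*t*exp(-4*t), 3*t^2*exp(-4*t)/2 - 6*t*exp(-4*t) + exp(-4*t), 3*t*exp(-4*t)]
  [-3*t^2*exp(-4*t) + 5*t*exp(-4*t), t^2*exp(-4*t) - 3*t*exp(-4*t), 2*t*exp(-4*t) + exp(-4*t)]

Strategy: write A = P · J · P⁻¹ where J is a Jordan canonical form, so e^{tA} = P · e^{tJ} · P⁻¹, and e^{tJ} can be computed block-by-block.

A has Jordan form
J =
  [-4,  1,  0]
  [ 0, -4,  1]
  [ 0,  0, -4]
(up to reordering of blocks).

Per-block formulas:
  For a 3×3 Jordan block J_3(-4): exp(t · J_3(-4)) = e^(-4t)·(I + t·N + (t^2/2)·N^2), where N is the 3×3 nilpotent shift.

After assembling e^{tJ} and conjugating by P, we get:

e^{tA} =
  [-3*t^2*exp(-4*t)/2 + 4*t*exp(-4*t) + exp(-4*t), t^2*exp(-4*t)/2 - 2*t*exp(-4*t), t*exp(-4*t)]
  [-9*t^2*exp(-4*t)/2 + 12*t*exp(-4*t), 3*t^2*exp(-4*t)/2 - 6*t*exp(-4*t) + exp(-4*t), 3*t*exp(-4*t)]
  [-3*t^2*exp(-4*t) + 5*t*exp(-4*t), t^2*exp(-4*t) - 3*t*exp(-4*t), 2*t*exp(-4*t) + exp(-4*t)]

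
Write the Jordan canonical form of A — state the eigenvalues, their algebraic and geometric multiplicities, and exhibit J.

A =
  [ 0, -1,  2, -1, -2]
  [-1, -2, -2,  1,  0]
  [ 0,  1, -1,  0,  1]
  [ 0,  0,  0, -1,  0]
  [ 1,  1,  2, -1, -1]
J_2(-1) ⊕ J_2(-1) ⊕ J_1(-1)

The characteristic polynomial is
  det(x·I − A) = x^5 + 5*x^4 + 10*x^3 + 10*x^2 + 5*x + 1 = (x + 1)^5

Eigenvalues and multiplicities (the geometric multiplicity of λ is n − rank(A − λI), which equals the number of Jordan blocks for λ):
  λ = -1: algebraic multiplicity = 5, geometric multiplicity = 3

Determining the block sizes for each eigenvalue:
  λ = -1: with am = 5 and gm = 3, the partition is not yet determined (e.g. several partitions of 5 into 3 parts exist). Let N = A − (-1)·I. Computing rank(N^1) = 2, rank(N^2) = 0; the number of blocks of size ≥ j is rank(N^{j−1}) − rank(N^j), giving [3, 2]. So we have 2 block(s) of size 2, 1 block(s) of size 1 → block sizes [2, 2, 1]

Assembling the blocks gives a Jordan form
J =
  [-1,  1,  0,  0,  0]
  [ 0, -1,  0,  0,  0]
  [ 0,  0, -1,  1,  0]
  [ 0,  0,  0, -1,  0]
  [ 0,  0,  0,  0, -1]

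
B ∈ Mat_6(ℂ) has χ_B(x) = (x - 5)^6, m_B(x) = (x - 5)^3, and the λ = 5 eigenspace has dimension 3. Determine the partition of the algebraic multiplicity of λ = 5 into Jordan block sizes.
Block sizes for λ = 5: [3, 2, 1]

Step 1 — from the characteristic polynomial, algebraic multiplicity of λ = 5 is 6. From dim ker(B − (5)·I) = 3, there are exactly 3 Jordan blocks for λ = 5.
Step 2 — from the minimal polynomial, the factor (x − 5)^3 tells us the largest block for λ = 5 has size 3.
Step 3 — with total size 6, 3 blocks, and largest block 3, the block sizes (in nonincreasing order) are [3, 2, 1].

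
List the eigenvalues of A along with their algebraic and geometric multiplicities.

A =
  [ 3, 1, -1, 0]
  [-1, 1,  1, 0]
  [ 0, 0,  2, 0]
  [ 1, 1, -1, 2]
λ = 2: alg = 4, geom = 3

Step 1 — factor the characteristic polynomial to read off the algebraic multiplicities:
  χ_A(x) = (x - 2)^4

Step 2 — compute geometric multiplicities via the rank-nullity identity g(λ) = n − rank(A − λI):
  rank(A − (2)·I) = 1, so dim ker(A − (2)·I) = n − 1 = 3

Summary:
  λ = 2: algebraic multiplicity = 4, geometric multiplicity = 3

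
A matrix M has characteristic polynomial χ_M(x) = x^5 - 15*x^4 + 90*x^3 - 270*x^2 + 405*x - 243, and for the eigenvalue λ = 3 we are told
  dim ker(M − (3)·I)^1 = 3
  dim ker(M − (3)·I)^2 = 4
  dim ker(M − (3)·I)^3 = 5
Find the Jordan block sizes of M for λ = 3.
Block sizes for λ = 3: [3, 1, 1]

From the dimensions of kernels of powers, the number of Jordan blocks of size at least j is d_j − d_{j−1} where d_j = dim ker(N^j) (with d_0 = 0). Computing the differences gives [3, 1, 1].
The number of blocks of size exactly k is (#blocks of size ≥ k) − (#blocks of size ≥ k + 1), so the partition is: 2 block(s) of size 1, 1 block(s) of size 3.
In nonincreasing order the block sizes are [3, 1, 1].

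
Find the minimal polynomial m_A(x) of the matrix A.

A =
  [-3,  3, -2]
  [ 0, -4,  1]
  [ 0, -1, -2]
x^3 + 9*x^2 + 27*x + 27

The characteristic polynomial is χ_A(x) = (x + 3)^3, so the eigenvalues are known. The minimal polynomial is
  m_A(x) = Π_λ (x − λ)^{k_λ}
where k_λ is the size of the *largest* Jordan block for λ (equivalently, the smallest k with (A − λI)^k v = 0 for every generalised eigenvector v of λ).

  λ = -3: largest Jordan block has size 3, contributing (x + 3)^3

So m_A(x) = (x + 3)^3 = x^3 + 9*x^2 + 27*x + 27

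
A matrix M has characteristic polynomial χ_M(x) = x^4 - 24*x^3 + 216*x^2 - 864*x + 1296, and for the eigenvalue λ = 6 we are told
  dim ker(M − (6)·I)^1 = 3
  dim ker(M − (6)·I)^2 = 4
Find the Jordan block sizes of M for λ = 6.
Block sizes for λ = 6: [2, 1, 1]

From the dimensions of kernels of powers, the number of Jordan blocks of size at least j is d_j − d_{j−1} where d_j = dim ker(N^j) (with d_0 = 0). Computing the differences gives [3, 1].
The number of blocks of size exactly k is (#blocks of size ≥ k) − (#blocks of size ≥ k + 1), so the partition is: 2 block(s) of size 1, 1 block(s) of size 2.
In nonincreasing order the block sizes are [2, 1, 1].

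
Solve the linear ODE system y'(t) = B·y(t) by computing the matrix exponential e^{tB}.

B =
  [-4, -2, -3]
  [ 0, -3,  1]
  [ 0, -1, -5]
e^{tB} =
  [exp(-4*t), t^2*exp(-4*t)/2 - 2*t*exp(-4*t), t^2*exp(-4*t)/2 - 3*t*exp(-4*t)]
  [0, t*exp(-4*t) + exp(-4*t), t*exp(-4*t)]
  [0, -t*exp(-4*t), -t*exp(-4*t) + exp(-4*t)]

Strategy: write B = P · J · P⁻¹ where J is a Jordan canonical form, so e^{tB} = P · e^{tJ} · P⁻¹, and e^{tJ} can be computed block-by-block.

B has Jordan form
J =
  [-4,  1,  0]
  [ 0, -4,  1]
  [ 0,  0, -4]
(up to reordering of blocks).

Per-block formulas:
  For a 3×3 Jordan block J_3(-4): exp(t · J_3(-4)) = e^(-4t)·(I + t·N + (t^2/2)·N^2), where N is the 3×3 nilpotent shift.

After assembling e^{tJ} and conjugating by P, we get:

e^{tB} =
  [exp(-4*t), t^2*exp(-4*t)/2 - 2*t*exp(-4*t), t^2*exp(-4*t)/2 - 3*t*exp(-4*t)]
  [0, t*exp(-4*t) + exp(-4*t), t*exp(-4*t)]
  [0, -t*exp(-4*t), -t*exp(-4*t) + exp(-4*t)]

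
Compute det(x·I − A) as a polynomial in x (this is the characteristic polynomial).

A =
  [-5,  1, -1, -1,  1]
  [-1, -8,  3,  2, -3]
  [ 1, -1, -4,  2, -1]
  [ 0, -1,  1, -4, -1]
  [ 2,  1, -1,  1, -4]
x^5 + 25*x^4 + 250*x^3 + 1250*x^2 + 3125*x + 3125

Expanding det(x·I − A) (e.g. by cofactor expansion or by noting that A is similar to its Jordan form J, which has the same characteristic polynomial as A) gives
  χ_A(x) = x^5 + 25*x^4 + 250*x^3 + 1250*x^2 + 3125*x + 3125
which factors as (x + 5)^5. The eigenvalues (with algebraic multiplicities) are λ = -5 with multiplicity 5.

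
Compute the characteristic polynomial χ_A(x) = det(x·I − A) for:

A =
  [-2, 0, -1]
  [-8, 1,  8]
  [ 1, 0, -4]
x^3 + 5*x^2 + 3*x - 9

Expanding det(x·I − A) (e.g. by cofactor expansion or by noting that A is similar to its Jordan form J, which has the same characteristic polynomial as A) gives
  χ_A(x) = x^3 + 5*x^2 + 3*x - 9
which factors as (x - 1)*(x + 3)^2. The eigenvalues (with algebraic multiplicities) are λ = -3 with multiplicity 2, λ = 1 with multiplicity 1.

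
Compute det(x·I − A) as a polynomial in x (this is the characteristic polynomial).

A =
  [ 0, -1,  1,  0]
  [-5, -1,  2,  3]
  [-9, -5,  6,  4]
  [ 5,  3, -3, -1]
x^4 - 4*x^3 + 6*x^2 - 4*x + 1

Expanding det(x·I − A) (e.g. by cofactor expansion or by noting that A is similar to its Jordan form J, which has the same characteristic polynomial as A) gives
  χ_A(x) = x^4 - 4*x^3 + 6*x^2 - 4*x + 1
which factors as (x - 1)^4. The eigenvalues (with algebraic multiplicities) are λ = 1 with multiplicity 4.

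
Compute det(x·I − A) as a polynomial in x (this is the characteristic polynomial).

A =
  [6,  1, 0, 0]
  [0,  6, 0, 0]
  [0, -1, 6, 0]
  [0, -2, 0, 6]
x^4 - 24*x^3 + 216*x^2 - 864*x + 1296

Expanding det(x·I − A) (e.g. by cofactor expansion or by noting that A is similar to its Jordan form J, which has the same characteristic polynomial as A) gives
  χ_A(x) = x^4 - 24*x^3 + 216*x^2 - 864*x + 1296
which factors as (x - 6)^4. The eigenvalues (with algebraic multiplicities) are λ = 6 with multiplicity 4.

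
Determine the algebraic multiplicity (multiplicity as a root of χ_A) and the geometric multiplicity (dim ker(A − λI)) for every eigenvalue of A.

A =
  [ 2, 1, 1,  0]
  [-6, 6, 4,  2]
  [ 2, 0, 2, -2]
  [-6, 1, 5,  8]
λ = 4: alg = 3, geom = 2; λ = 6: alg = 1, geom = 1

Step 1 — factor the characteristic polynomial to read off the algebraic multiplicities:
  χ_A(x) = (x - 6)*(x - 4)^3

Step 2 — compute geometric multiplicities via the rank-nullity identity g(λ) = n − rank(A − λI):
  rank(A − (4)·I) = 2, so dim ker(A − (4)·I) = n − 2 = 2
  rank(A − (6)·I) = 3, so dim ker(A − (6)·I) = n − 3 = 1

Summary:
  λ = 4: algebraic multiplicity = 3, geometric multiplicity = 2
  λ = 6: algebraic multiplicity = 1, geometric multiplicity = 1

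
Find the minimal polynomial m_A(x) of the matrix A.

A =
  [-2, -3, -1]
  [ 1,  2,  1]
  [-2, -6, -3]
x^2 + 2*x + 1

The characteristic polynomial is χ_A(x) = (x + 1)^3, so the eigenvalues are known. The minimal polynomial is
  m_A(x) = Π_λ (x − λ)^{k_λ}
where k_λ is the size of the *largest* Jordan block for λ (equivalently, the smallest k with (A − λI)^k v = 0 for every generalised eigenvector v of λ).

  λ = -1: largest Jordan block has size 2, contributing (x + 1)^2

So m_A(x) = (x + 1)^2 = x^2 + 2*x + 1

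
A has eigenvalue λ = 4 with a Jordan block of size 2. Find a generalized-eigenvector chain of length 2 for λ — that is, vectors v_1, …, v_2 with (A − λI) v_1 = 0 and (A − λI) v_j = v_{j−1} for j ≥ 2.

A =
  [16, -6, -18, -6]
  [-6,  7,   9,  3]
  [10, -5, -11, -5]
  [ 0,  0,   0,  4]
A Jordan chain for λ = 4 of length 2:
v_1 = (12, -6, 10, 0)ᵀ
v_2 = (1, 0, 0, 0)ᵀ

Let N = A − (4)·I. We want v_2 with N^2 v_2 = 0 but N^1 v_2 ≠ 0; then v_{j-1} := N · v_j for j = 2, …, 2.

Pick v_2 = (1, 0, 0, 0)ᵀ.
Then v_1 = N · v_2 = (12, -6, 10, 0)ᵀ.

Sanity check: (A − (4)·I) v_1 = (0, 0, 0, 0)ᵀ = 0. ✓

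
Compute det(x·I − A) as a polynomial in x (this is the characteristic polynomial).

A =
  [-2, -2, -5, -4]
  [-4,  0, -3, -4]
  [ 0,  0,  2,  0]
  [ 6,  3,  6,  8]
x^4 - 8*x^3 + 24*x^2 - 32*x + 16

Expanding det(x·I − A) (e.g. by cofactor expansion or by noting that A is similar to its Jordan form J, which has the same characteristic polynomial as A) gives
  χ_A(x) = x^4 - 8*x^3 + 24*x^2 - 32*x + 16
which factors as (x - 2)^4. The eigenvalues (with algebraic multiplicities) are λ = 2 with multiplicity 4.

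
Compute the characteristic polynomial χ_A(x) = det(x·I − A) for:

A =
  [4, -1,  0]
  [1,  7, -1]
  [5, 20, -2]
x^3 - 9*x^2 + 27*x - 27

Expanding det(x·I − A) (e.g. by cofactor expansion or by noting that A is similar to its Jordan form J, which has the same characteristic polynomial as A) gives
  χ_A(x) = x^3 - 9*x^2 + 27*x - 27
which factors as (x - 3)^3. The eigenvalues (with algebraic multiplicities) are λ = 3 with multiplicity 3.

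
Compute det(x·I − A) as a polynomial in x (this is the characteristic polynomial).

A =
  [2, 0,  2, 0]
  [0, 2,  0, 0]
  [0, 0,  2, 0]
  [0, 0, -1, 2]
x^4 - 8*x^3 + 24*x^2 - 32*x + 16

Expanding det(x·I − A) (e.g. by cofactor expansion or by noting that A is similar to its Jordan form J, which has the same characteristic polynomial as A) gives
  χ_A(x) = x^4 - 8*x^3 + 24*x^2 - 32*x + 16
which factors as (x - 2)^4. The eigenvalues (with algebraic multiplicities) are λ = 2 with multiplicity 4.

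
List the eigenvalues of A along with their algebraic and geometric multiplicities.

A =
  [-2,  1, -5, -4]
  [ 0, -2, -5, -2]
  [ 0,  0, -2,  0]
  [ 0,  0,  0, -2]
λ = -2: alg = 4, geom = 2

Step 1 — factor the characteristic polynomial to read off the algebraic multiplicities:
  χ_A(x) = (x + 2)^4

Step 2 — compute geometric multiplicities via the rank-nullity identity g(λ) = n − rank(A − λI):
  rank(A − (-2)·I) = 2, so dim ker(A − (-2)·I) = n − 2 = 2

Summary:
  λ = -2: algebraic multiplicity = 4, geometric multiplicity = 2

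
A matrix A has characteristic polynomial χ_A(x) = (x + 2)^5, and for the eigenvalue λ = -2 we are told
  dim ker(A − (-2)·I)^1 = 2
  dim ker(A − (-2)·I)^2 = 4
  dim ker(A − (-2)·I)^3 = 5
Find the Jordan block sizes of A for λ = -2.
Block sizes for λ = -2: [3, 2]

From the dimensions of kernels of powers, the number of Jordan blocks of size at least j is d_j − d_{j−1} where d_j = dim ker(N^j) (with d_0 = 0). Computing the differences gives [2, 2, 1].
The number of blocks of size exactly k is (#blocks of size ≥ k) − (#blocks of size ≥ k + 1), so the partition is: 1 block(s) of size 2, 1 block(s) of size 3.
In nonincreasing order the block sizes are [3, 2].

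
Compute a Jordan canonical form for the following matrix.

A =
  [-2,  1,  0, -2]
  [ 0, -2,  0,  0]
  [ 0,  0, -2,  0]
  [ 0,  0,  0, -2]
J_2(-2) ⊕ J_1(-2) ⊕ J_1(-2)

The characteristic polynomial is
  det(x·I − A) = x^4 + 8*x^3 + 24*x^2 + 32*x + 16 = (x + 2)^4

Eigenvalues and multiplicities (the geometric multiplicity of λ is n − rank(A − λI), which equals the number of Jordan blocks for λ):
  λ = -2: algebraic multiplicity = 4, geometric multiplicity = 3

Determining the block sizes for each eigenvalue:
  λ = -2: 3 blocks summing to 4 forces exactly one block of size 2 and the rest size 1 → block sizes [2, 1, 1]

Assembling the blocks gives a Jordan form
J =
  [-2,  1,  0,  0]
  [ 0, -2,  0,  0]
  [ 0,  0, -2,  0]
  [ 0,  0,  0, -2]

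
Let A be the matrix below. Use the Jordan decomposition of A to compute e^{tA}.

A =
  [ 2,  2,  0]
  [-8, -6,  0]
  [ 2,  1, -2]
e^{tA} =
  [4*t*exp(-2*t) + exp(-2*t), 2*t*exp(-2*t), 0]
  [-8*t*exp(-2*t), -4*t*exp(-2*t) + exp(-2*t), 0]
  [2*t*exp(-2*t), t*exp(-2*t), exp(-2*t)]

Strategy: write A = P · J · P⁻¹ where J is a Jordan canonical form, so e^{tA} = P · e^{tJ} · P⁻¹, and e^{tJ} can be computed block-by-block.

A has Jordan form
J =
  [-2,  1,  0]
  [ 0, -2,  0]
  [ 0,  0, -2]
(up to reordering of blocks).

Per-block formulas:
  For a 2×2 Jordan block J_2(-2): exp(t · J_2(-2)) = e^(-2t)·(I + t·N), where N is the 2×2 nilpotent shift.
  For a 1×1 block at λ = -2: exp(t · [-2]) = [e^(-2t)].

After assembling e^{tJ} and conjugating by P, we get:

e^{tA} =
  [4*t*exp(-2*t) + exp(-2*t), 2*t*exp(-2*t), 0]
  [-8*t*exp(-2*t), -4*t*exp(-2*t) + exp(-2*t), 0]
  [2*t*exp(-2*t), t*exp(-2*t), exp(-2*t)]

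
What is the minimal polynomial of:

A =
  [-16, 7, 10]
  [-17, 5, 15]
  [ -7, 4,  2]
x^3 + 9*x^2 + 27*x + 27

The characteristic polynomial is χ_A(x) = (x + 3)^3, so the eigenvalues are known. The minimal polynomial is
  m_A(x) = Π_λ (x − λ)^{k_λ}
where k_λ is the size of the *largest* Jordan block for λ (equivalently, the smallest k with (A − λI)^k v = 0 for every generalised eigenvector v of λ).

  λ = -3: largest Jordan block has size 3, contributing (x + 3)^3

So m_A(x) = (x + 3)^3 = x^3 + 9*x^2 + 27*x + 27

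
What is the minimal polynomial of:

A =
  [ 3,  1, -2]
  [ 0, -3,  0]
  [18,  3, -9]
x^2 + 6*x + 9

The characteristic polynomial is χ_A(x) = (x + 3)^3, so the eigenvalues are known. The minimal polynomial is
  m_A(x) = Π_λ (x − λ)^{k_λ}
where k_λ is the size of the *largest* Jordan block for λ (equivalently, the smallest k with (A − λI)^k v = 0 for every generalised eigenvector v of λ).

  λ = -3: largest Jordan block has size 2, contributing (x + 3)^2

So m_A(x) = (x + 3)^2 = x^2 + 6*x + 9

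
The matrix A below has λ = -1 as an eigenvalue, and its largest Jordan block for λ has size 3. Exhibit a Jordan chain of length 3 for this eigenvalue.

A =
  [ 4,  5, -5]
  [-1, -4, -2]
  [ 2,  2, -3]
A Jordan chain for λ = -1 of length 3:
v_1 = (10, -6, 4)ᵀ
v_2 = (5, -1, 2)ᵀ
v_3 = (1, 0, 0)ᵀ

Let N = A − (-1)·I. We want v_3 with N^3 v_3 = 0 but N^2 v_3 ≠ 0; then v_{j-1} := N · v_j for j = 3, …, 2.

Pick v_3 = (1, 0, 0)ᵀ.
Then v_2 = N · v_3 = (5, -1, 2)ᵀ.
Then v_1 = N · v_2 = (10, -6, 4)ᵀ.

Sanity check: (A − (-1)·I) v_1 = (0, 0, 0)ᵀ = 0. ✓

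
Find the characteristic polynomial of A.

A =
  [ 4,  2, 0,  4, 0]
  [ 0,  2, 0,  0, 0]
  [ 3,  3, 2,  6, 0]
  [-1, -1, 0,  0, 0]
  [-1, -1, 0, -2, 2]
x^5 - 10*x^4 + 40*x^3 - 80*x^2 + 80*x - 32

Expanding det(x·I − A) (e.g. by cofactor expansion or by noting that A is similar to its Jordan form J, which has the same characteristic polynomial as A) gives
  χ_A(x) = x^5 - 10*x^4 + 40*x^3 - 80*x^2 + 80*x - 32
which factors as (x - 2)^5. The eigenvalues (with algebraic multiplicities) are λ = 2 with multiplicity 5.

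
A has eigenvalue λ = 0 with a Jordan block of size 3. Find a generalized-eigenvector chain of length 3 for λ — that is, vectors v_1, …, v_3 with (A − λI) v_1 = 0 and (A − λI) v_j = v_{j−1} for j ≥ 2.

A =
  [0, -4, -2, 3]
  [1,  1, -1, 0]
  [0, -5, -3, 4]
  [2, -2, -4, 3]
A Jordan chain for λ = 0 of length 3:
v_1 = (0, 2, 2, 4)ᵀ
v_2 = (-4, 1, -5, -2)ᵀ
v_3 = (0, 1, 0, 0)ᵀ

Let N = A − (0)·I. We want v_3 with N^3 v_3 = 0 but N^2 v_3 ≠ 0; then v_{j-1} := N · v_j for j = 3, …, 2.

Pick v_3 = (0, 1, 0, 0)ᵀ.
Then v_2 = N · v_3 = (-4, 1, -5, -2)ᵀ.
Then v_1 = N · v_2 = (0, 2, 2, 4)ᵀ.

Sanity check: (A − (0)·I) v_1 = (0, 0, 0, 0)ᵀ = 0. ✓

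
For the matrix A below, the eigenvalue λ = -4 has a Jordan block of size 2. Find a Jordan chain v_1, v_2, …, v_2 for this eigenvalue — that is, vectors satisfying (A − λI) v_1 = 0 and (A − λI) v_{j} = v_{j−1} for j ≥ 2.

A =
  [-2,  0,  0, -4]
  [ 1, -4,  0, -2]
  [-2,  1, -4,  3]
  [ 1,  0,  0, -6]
A Jordan chain for λ = -4 of length 2:
v_1 = (2, 1, -2, 1)ᵀ
v_2 = (1, 0, 0, 0)ᵀ

Let N = A − (-4)·I. We want v_2 with N^2 v_2 = 0 but N^1 v_2 ≠ 0; then v_{j-1} := N · v_j for j = 2, …, 2.

Pick v_2 = (1, 0, 0, 0)ᵀ.
Then v_1 = N · v_2 = (2, 1, -2, 1)ᵀ.

Sanity check: (A − (-4)·I) v_1 = (0, 0, 0, 0)ᵀ = 0. ✓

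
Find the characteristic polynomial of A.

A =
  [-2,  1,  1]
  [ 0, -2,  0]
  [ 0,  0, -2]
x^3 + 6*x^2 + 12*x + 8

Expanding det(x·I − A) (e.g. by cofactor expansion or by noting that A is similar to its Jordan form J, which has the same characteristic polynomial as A) gives
  χ_A(x) = x^3 + 6*x^2 + 12*x + 8
which factors as (x + 2)^3. The eigenvalues (with algebraic multiplicities) are λ = -2 with multiplicity 3.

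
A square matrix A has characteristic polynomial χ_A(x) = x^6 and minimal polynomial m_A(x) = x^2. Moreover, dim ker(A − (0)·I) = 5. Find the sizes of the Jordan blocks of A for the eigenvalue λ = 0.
Block sizes for λ = 0: [2, 1, 1, 1, 1]

Step 1 — from the characteristic polynomial, algebraic multiplicity of λ = 0 is 6. From dim ker(A − (0)·I) = 5, there are exactly 5 Jordan blocks for λ = 0.
Step 2 — from the minimal polynomial, the factor (x − 0)^2 tells us the largest block for λ = 0 has size 2.
Step 3 — with total size 6, 5 blocks, and largest block 2, the block sizes (in nonincreasing order) are [2, 1, 1, 1, 1].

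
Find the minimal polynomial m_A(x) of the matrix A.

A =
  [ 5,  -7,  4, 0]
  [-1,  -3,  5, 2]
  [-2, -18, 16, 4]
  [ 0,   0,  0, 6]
x^3 - 18*x^2 + 108*x - 216

The characteristic polynomial is χ_A(x) = (x - 6)^4, so the eigenvalues are known. The minimal polynomial is
  m_A(x) = Π_λ (x − λ)^{k_λ}
where k_λ is the size of the *largest* Jordan block for λ (equivalently, the smallest k with (A − λI)^k v = 0 for every generalised eigenvector v of λ).

  λ = 6: largest Jordan block has size 3, contributing (x − 6)^3

So m_A(x) = (x - 6)^3 = x^3 - 18*x^2 + 108*x - 216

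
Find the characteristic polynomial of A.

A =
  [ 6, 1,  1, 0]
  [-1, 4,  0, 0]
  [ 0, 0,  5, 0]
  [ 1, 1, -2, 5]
x^4 - 20*x^3 + 150*x^2 - 500*x + 625

Expanding det(x·I − A) (e.g. by cofactor expansion or by noting that A is similar to its Jordan form J, which has the same characteristic polynomial as A) gives
  χ_A(x) = x^4 - 20*x^3 + 150*x^2 - 500*x + 625
which factors as (x - 5)^4. The eigenvalues (with algebraic multiplicities) are λ = 5 with multiplicity 4.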